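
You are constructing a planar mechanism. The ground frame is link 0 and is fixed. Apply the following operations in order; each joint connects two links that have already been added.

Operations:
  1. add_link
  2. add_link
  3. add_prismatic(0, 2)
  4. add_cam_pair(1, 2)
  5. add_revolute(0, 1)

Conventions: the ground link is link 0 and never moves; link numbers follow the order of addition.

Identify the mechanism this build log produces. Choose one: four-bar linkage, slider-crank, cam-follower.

links: 3 (incl. ground); joints: 1 revolute, 1 prismatic, 1 higher (cam) pair, forming one closed loop
3 links, revolute + prismatic + higher pair in one loop → cam-follower

cam-follower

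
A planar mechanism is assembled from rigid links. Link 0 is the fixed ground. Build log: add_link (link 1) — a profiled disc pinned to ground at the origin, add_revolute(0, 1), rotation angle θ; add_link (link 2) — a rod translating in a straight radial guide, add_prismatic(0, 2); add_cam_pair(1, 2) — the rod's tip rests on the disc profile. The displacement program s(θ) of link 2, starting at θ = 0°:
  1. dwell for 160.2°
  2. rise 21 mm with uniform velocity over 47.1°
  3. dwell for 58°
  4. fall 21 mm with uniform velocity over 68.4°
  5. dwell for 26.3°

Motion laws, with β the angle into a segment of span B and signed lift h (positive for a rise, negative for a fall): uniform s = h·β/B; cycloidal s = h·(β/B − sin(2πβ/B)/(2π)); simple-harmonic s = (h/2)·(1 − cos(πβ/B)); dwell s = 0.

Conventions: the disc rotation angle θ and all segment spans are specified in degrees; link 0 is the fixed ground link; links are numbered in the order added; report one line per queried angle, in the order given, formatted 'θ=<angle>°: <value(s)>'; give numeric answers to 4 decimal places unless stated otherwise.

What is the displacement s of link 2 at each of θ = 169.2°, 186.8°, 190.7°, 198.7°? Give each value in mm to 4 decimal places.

seg 1 [0°–160.2°] dwell: s stays 0.0000
seg 2 [160.2°–207.3°] uniform, h=21: θ=169.2° here. β=9, B=47.1. 21·9/47.1 = 4.0127 → s = 4.0127
seg 2 [160.2°–207.3°] uniform, h=21: θ=186.8° here. β=26.6, B=47.1. 21·26.6/47.1 = 11.8599 → s = 11.8599
seg 2 [160.2°–207.3°] uniform, h=21: θ=190.7° here. β=30.5, B=47.1. 21·30.5/47.1 = 13.5987 → s = 13.5987
seg 2 [160.2°–207.3°] uniform, h=21: θ=198.7° here. β=38.5, B=47.1. 21·38.5/47.1 = 17.1656 → s = 17.1656

θ=169.2°: 4.0127
θ=186.8°: 11.8599
θ=190.7°: 13.5987
θ=198.7°: 17.1656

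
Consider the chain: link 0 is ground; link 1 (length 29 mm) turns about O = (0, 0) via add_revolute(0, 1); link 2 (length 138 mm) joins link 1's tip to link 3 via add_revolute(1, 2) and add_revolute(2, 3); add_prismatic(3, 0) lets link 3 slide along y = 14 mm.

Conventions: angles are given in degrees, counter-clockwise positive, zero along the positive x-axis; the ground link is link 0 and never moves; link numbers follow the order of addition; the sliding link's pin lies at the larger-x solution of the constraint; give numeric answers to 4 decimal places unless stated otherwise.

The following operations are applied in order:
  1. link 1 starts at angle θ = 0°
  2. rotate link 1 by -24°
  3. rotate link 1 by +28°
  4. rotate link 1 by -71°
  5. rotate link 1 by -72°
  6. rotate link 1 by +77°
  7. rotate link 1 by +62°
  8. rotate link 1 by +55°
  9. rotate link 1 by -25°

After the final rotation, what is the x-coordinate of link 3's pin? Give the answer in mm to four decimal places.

geometry: r = 29 mm, L = 138 mm, e = 14 mm; θ starts at 0°
rotate link 1 by -24°: θ ← 0° -24° = -24°
rotate link 1 by +28°: θ ← -24° +28° = 4°
rotate link 1 by -71°: θ ← 4° -71° = -67°
rotate link 1 by -72°: θ ← -67° -72° = -139°
rotate link 1 by +77°: θ ← -139° +77° = -62°
rotate link 1 by +62°: θ ← -62° +62° = 0°
rotate link 1 by +55°: θ ← 0° +55° = 55°
rotate link 1 by -25°: θ ← 55° -25° = 30°
crank pin P = (r cos θ, r sin θ) = (25.114737, 14.500000)
h = r sin θ − e = 14.500000 − 14 = 0.500000
x = r cos θ + √(L² − h²) = 25.114737 + 137.999094 = 163.113831

163.1138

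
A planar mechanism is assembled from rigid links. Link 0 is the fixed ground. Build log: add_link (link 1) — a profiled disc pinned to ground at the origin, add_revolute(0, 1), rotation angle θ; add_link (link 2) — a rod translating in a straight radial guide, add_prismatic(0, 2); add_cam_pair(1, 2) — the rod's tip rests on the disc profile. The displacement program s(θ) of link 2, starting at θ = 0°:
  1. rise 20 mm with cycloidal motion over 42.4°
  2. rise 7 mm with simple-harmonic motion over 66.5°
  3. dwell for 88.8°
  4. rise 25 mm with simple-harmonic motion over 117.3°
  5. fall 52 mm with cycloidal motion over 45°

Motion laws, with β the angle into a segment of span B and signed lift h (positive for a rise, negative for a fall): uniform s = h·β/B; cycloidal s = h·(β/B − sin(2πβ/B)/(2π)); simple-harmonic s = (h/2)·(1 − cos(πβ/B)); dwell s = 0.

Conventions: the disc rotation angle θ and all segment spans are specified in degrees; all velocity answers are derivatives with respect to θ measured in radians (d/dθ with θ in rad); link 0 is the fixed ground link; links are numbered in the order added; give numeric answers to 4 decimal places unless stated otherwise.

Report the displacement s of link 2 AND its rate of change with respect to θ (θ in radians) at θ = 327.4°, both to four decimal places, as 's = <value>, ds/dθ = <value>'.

seg 1 [0°–42.4°] cycloidal, h=20: full span → s += 20 → s = 20.0000
seg 2 [42.4°–108.9°] simple-harmonic, h=7: full span → s += 7 → s = 27.0000
seg 3 [108.9°–197.7°] dwell: s stays 27.0000
seg 4 [197.7°–315°] simple-harmonic, h=25: full span → s += 25 → s = 52.0000
seg 5 [315°–360°] cycloidal, h=-52: θ=327.4° here. β=12.4, B=45. -52·(0.2756 − sin(2π·0.2756)/(2π)) = -6.1593 → s = 45.8407
velocity in seg [315°–360°] (cycloidal), θ in radians: β = 12.4° = 0.2164 rad, B = 45° = 0.7854 rad; ds/dθ = (h/B)(1 − cos(2πβ/B)) = ((-52)/0.7854)(1 − cos(2π·0.2756)) = -76.793943 mm/rad

s = 45.8407, ds/dθ = -76.7939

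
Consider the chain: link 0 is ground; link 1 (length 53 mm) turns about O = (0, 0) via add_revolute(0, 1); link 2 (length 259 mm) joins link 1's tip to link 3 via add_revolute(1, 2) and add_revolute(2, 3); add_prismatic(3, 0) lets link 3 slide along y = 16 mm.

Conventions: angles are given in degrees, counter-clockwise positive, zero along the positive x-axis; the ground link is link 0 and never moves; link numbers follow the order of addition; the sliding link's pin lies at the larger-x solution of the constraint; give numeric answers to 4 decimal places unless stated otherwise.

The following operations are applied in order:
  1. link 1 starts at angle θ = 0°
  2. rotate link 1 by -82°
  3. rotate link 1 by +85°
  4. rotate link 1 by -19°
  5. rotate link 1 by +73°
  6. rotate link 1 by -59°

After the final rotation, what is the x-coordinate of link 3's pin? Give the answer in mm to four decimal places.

geometry: r = 53 mm, L = 259 mm, e = 16 mm; θ starts at 0°
rotate link 1 by -82°: θ ← 0° -82° = -82°
rotate link 1 by +85°: θ ← -82° +85° = 3°
rotate link 1 by -19°: θ ← 3° -19° = -16°
rotate link 1 by +73°: θ ← -16° +73° = 57°
rotate link 1 by -59°: θ ← 57° -59° = -2°
crank pin P = (r cos θ, r sin θ) = (52.967714, -1.849673)
h = r sin θ − e = -1.849673 − 16 = -17.849673
x = r cos θ + √(L² − h²) = 52.967714 + 258.384189 = 311.351903

311.3519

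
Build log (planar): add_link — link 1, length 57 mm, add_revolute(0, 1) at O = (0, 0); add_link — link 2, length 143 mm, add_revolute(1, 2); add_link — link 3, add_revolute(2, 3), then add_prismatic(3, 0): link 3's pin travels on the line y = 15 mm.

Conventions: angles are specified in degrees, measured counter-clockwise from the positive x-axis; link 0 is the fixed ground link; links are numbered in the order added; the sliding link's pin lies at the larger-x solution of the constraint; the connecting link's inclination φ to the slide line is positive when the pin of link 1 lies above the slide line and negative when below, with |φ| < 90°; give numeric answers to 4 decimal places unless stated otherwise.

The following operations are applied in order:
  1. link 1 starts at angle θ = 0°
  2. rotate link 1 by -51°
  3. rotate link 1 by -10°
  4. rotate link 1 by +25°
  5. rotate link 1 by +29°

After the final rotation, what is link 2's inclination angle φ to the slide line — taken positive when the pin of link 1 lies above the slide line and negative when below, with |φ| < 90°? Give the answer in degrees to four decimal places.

geometry: r = 57 mm, L = 143 mm, e = 15 mm; θ starts at 0°
rotate link 1 by -51°: θ ← 0° -51° = -51°
rotate link 1 by -10°: θ ← -51° -10° = -61°
rotate link 1 by +25°: θ ← -61° +25° = -36°
rotate link 1 by +29°: θ ← -36° +29° = -7°
h = r sin θ − e = -6.946553 − 15 = -21.946553
sin φ = h / L = -21.946553 / 143 = -0.15347240
φ = arcsin(-0.15347240) = -8.828211°

-8.8282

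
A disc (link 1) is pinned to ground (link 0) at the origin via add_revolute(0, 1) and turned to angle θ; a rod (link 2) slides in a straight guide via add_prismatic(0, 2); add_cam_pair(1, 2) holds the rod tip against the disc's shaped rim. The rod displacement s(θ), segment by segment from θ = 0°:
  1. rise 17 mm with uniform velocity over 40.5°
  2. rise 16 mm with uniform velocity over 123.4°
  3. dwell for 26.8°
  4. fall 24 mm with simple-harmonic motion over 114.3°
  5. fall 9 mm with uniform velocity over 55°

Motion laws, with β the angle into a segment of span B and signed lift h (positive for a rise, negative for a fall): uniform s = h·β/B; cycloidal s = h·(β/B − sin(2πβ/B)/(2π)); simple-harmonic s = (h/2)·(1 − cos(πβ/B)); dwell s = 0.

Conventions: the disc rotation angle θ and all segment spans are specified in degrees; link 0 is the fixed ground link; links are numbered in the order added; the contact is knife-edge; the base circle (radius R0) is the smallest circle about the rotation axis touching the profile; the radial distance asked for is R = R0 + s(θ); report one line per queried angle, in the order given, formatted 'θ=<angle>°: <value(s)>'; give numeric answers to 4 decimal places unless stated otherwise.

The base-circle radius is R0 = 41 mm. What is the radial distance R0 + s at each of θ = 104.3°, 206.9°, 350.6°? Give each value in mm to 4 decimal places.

segment 1 (0° to 40.5°, uniform, h = 17) is passed completely: s = 0.0000 + (17) = 17.0000
θ = 104.3° falls in segment 2 (40.5° to 163.9°, uniform, h = 16): β = 104.3 − 40.5 = 63.8°, B = 123.4°; Δs = 16·63.8/123.4 = 8.2723; s = 17.0000 + 8.2723 = 25.2723
segment 2 (40.5° to 163.9°, uniform, h = 16) is passed completely: s = 17.0000 + (16) = 33.0000
segment 3 (163.9° to 190.7°, dwell): s unchanged at 33.0000
θ = 206.9° falls in segment 4 (190.7° to 305°, simple-harmonic, h = -24): β = 206.9 − 190.7 = 16.2°, B = 114.3°; Δs = -24/2·(1 − cos(π·0.1417)) = -1.1700; s = 33.0000 − 1.1700 = 31.8300
segment 4 (190.7° to 305°, simple-harmonic, h = -24) is passed completely: s = 33.0000 + (-24) = 9.0000
θ = 350.6° falls in segment 5 (305° to 360°, uniform, h = -9): β = 350.6 − 305 = 45.6°, B = 55°; Δs = -9·45.6/55 = -7.4618; s = 9.0000 − 7.4618 = 1.5382
θ=104.3°: R = R0 + s = 41 + 25.2723 = 66.2723
θ=206.9°: R = R0 + s = 41 + 31.8300 = 72.8300
θ=350.6°: R = R0 + s = 41 + 1.5382 = 42.5382

θ=104.3°: 66.2723
θ=206.9°: 72.8300
θ=350.6°: 42.5382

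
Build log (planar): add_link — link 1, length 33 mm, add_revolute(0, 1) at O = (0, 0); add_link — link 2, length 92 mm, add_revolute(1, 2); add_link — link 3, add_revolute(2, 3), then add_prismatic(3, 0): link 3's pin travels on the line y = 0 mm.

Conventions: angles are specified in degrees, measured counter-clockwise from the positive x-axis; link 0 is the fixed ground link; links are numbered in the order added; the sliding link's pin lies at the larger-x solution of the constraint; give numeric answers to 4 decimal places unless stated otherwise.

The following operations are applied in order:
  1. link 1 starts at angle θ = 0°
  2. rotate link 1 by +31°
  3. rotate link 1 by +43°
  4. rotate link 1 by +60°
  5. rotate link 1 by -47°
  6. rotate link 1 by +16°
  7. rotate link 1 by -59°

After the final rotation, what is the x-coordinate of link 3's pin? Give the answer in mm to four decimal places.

geometry: r = 33 mm, L = 92 mm, e = 0 mm; θ starts at 0°
rotate link 1 by +31°: θ ← 0° +31° = 31°
rotate link 1 by +43°: θ ← 31° +43° = 74°
rotate link 1 by +60°: θ ← 74° +60° = 134°
rotate link 1 by -47°: θ ← 134° -47° = 87°
rotate link 1 by +16°: θ ← 87° +16° = 103°
rotate link 1 by -59°: θ ← 103° -59° = 44°
crank pin P = (r cos θ, r sin θ) = (23.738213, 22.923726)
h = r sin θ − e = 22.923726 − 0 = 22.923726
x = r cos θ + √(L² − h²) = 23.738213 + 89.098276 = 112.836489

112.8365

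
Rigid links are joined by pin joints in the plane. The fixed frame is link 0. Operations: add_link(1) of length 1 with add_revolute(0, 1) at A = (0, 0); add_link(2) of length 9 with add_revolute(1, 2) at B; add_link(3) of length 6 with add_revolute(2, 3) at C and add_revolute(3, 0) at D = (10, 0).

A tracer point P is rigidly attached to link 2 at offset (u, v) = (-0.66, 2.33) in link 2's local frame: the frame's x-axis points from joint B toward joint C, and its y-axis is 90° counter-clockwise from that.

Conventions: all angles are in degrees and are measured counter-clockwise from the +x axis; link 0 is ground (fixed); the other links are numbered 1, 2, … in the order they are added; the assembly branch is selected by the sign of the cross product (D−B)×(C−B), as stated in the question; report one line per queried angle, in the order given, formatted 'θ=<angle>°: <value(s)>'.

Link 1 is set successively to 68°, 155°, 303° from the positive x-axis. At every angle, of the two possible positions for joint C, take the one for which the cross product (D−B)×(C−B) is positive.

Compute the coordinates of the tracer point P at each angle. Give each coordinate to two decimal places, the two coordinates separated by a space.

A=(0,0), D=(10.00,0)
θ=68°: B = A + 1.00·(cos68°, sin68°) = (0.3746, 0.9272)
θ=68°: |BD| = 9.6699
θ=68°: circle(B,9.00) ∩ circle(D,6.00): a=7.1618, h=5.4506
θ=68°:   candidates: C₊=(8.0260,5.6660) cross=52.707; C₋=(6.9808,-5.1850) cross=-52.707
θ=68°:   branch + wants cross > 0 → take C=(8.0260,5.6660) (cross=52.707)
θ=68°: ex = (C−B)/|BC| = (0.8502,0.5265); ey = (-0.5265,0.8502)
θ=68°: P = B + -0.66·ex + 2.33·ey = (-1.4133,2.5605)
θ=155°: B = A + 1.00·(cos155°, sin155°) = (-0.9063, 0.4226)
θ=155°: |BD| = 10.9145
θ=155°: circle(B,9.00) ∩ circle(D,6.00): a=7.5187, h=4.9466
θ=155°:   candidates: C₊=(6.7983,5.0744) cross=53.990; C₋=(6.4152,-4.8114) cross=-53.990
θ=155°:   branch + wants cross > 0 → take C=(6.7983,5.0744) (cross=53.990)
θ=155°: ex = (C−B)/|BC| = (0.8561,0.5169); ey = (-0.5169,0.8561)
θ=155°: P = B + -0.66·ex + 2.33·ey = (-2.6756,2.0761)
θ=303°: B = A + 1.00·(cos303°, sin303°) = (0.5446, -0.8387)
θ=303°: |BD| = 9.4925
θ=303°: circle(B,9.00) ∩ circle(D,6.00): a=7.1165, h=5.5095
θ=303°:   candidates: C₊=(7.1466,5.2781) cross=52.299; C₋=(8.1201,-5.6979) cross=-52.299
θ=303°:   branch + wants cross > 0 → take C=(7.1466,5.2781) (cross=52.299)
θ=303°: ex = (C−B)/|BC| = (0.7335,0.6796); ey = (-0.6796,0.7335)
θ=303°: P = B + -0.66·ex + 2.33·ey = (-1.5231,0.4219)

θ=68°: -1.41 2.56
θ=155°: -2.68 2.08
θ=303°: -1.52 0.42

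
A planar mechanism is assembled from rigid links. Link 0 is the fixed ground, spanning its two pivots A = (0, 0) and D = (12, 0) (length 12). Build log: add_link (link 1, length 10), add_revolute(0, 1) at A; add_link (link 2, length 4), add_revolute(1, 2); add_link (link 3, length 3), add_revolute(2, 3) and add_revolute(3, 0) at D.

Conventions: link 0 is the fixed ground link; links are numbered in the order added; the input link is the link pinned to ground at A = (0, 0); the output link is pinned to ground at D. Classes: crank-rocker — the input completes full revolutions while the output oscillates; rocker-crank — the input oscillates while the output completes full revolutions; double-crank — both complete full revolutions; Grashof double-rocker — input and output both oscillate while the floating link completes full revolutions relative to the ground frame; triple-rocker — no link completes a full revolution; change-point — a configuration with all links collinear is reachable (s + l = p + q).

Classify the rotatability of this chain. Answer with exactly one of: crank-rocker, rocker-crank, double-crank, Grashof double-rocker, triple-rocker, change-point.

lengths: ground=12, input=10, coupler=4, output=3
sorted: s=3 (shortest), l=12 (longest), p+q=14
s + l = 15 vs p + q = 14
s + l > p + q → non-Grashof → no link fully rotates → triple-rocker

triple-rocker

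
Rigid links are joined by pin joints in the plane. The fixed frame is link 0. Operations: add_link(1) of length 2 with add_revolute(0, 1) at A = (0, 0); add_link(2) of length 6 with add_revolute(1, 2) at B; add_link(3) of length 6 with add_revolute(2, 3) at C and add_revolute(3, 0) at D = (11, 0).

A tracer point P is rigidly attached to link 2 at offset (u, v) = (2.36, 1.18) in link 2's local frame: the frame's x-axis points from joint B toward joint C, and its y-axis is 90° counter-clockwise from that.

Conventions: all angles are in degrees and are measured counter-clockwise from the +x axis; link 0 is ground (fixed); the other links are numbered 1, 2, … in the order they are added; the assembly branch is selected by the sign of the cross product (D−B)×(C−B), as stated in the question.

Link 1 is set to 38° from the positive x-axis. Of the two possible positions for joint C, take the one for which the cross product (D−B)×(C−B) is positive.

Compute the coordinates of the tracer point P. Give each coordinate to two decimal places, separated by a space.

A=(0,0), D=(11.00,0)
B = A + 2.00·(cos38°, sin38°) = (1.5760, 1.2313)
|BD| = 9.5041
circle(B,6.00) ∩ circle(D,6.00): a=4.7520, h=3.6631
  candidates: C₊=(6.7626,4.2479) cross=34.814; C₋=(5.8134,-3.0165) cross=-34.814
  branch + wants cross > 0 → take C=(6.7626,4.2479) (cross=34.814)
ex = (C−B)/|BC| = (0.8644,0.5028); ey = (-0.5028,0.8644)
P = B + 2.36·ex + 1.18·ey = (3.0228,3.4379)

3.02 3.44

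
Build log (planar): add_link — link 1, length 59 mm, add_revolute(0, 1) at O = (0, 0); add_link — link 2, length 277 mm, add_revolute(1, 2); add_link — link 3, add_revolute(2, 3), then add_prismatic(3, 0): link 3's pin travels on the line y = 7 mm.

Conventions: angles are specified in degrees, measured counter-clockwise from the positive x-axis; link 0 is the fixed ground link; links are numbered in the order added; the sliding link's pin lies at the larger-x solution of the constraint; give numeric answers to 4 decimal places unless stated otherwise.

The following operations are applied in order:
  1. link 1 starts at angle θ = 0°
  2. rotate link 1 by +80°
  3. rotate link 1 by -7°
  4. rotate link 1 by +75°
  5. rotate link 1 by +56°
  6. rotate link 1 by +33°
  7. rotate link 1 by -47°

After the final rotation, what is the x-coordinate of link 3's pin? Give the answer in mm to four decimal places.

geometry: r = 59 mm, L = 277 mm, e = 7 mm; θ starts at 0°
rotate link 1 by +80°: θ ← 0° +80° = 80°
rotate link 1 by -7°: θ ← 80° -7° = 73°
rotate link 1 by +75°: θ ← 73° +75° = 148°
rotate link 1 by +56°: θ ← 148° +56° = 204°
rotate link 1 by +33°: θ ← 204° +33° = 237°
rotate link 1 by -47°: θ ← 237° -47° = 190°
crank pin P = (r cos θ, r sin θ) = (-58.103657, -10.245242)
h = r sin θ − e = -10.245242 − 7 = -17.245242
x = r cos θ + √(L² − h²) = -58.103657 + 276.462659 = 218.359001

218.3590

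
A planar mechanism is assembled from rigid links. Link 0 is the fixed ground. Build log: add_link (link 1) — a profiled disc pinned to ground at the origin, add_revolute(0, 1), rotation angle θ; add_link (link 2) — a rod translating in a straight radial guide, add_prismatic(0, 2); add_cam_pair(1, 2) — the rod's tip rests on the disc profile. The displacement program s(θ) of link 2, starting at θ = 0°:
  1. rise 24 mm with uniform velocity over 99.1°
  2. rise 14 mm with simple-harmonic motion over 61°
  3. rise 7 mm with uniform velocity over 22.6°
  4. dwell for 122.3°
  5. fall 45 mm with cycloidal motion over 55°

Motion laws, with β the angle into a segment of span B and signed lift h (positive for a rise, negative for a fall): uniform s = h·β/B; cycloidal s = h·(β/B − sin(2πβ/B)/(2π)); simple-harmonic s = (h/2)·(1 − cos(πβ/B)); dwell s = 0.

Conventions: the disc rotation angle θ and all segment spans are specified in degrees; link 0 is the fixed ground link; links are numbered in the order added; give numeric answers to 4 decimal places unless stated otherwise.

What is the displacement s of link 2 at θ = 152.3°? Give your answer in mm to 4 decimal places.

seg 1 [0°–99.1°] uniform, h=24: full span → s += 24 → s = 24.0000
seg 2 [99.1°–160.1°] simple-harmonic, h=14: θ=152.3° here. β=53.2, B=61. 14/2·(1 − cos(π·0.8721)) = 13.4428 → s = 37.4428

37.4428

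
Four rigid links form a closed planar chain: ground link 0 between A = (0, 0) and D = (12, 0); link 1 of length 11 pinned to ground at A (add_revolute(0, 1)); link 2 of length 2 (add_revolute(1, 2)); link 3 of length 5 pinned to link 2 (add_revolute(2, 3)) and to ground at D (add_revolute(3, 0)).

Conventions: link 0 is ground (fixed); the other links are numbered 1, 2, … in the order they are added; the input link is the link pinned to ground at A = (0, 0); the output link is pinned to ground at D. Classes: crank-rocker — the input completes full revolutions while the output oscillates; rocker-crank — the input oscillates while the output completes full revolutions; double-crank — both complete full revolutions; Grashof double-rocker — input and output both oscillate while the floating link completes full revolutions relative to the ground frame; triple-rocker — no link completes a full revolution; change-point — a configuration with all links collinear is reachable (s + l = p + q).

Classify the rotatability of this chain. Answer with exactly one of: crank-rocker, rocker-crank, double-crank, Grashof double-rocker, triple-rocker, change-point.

lengths: ground=12, input=11, coupler=2, output=5
sorted: s=2 (shortest), l=12 (longest), p+q=16
s + l = 14 vs p + q = 16
s + l < p + q (Grashof) with shortest = coupler link → Grashof double-rocker

Grashof double-rocker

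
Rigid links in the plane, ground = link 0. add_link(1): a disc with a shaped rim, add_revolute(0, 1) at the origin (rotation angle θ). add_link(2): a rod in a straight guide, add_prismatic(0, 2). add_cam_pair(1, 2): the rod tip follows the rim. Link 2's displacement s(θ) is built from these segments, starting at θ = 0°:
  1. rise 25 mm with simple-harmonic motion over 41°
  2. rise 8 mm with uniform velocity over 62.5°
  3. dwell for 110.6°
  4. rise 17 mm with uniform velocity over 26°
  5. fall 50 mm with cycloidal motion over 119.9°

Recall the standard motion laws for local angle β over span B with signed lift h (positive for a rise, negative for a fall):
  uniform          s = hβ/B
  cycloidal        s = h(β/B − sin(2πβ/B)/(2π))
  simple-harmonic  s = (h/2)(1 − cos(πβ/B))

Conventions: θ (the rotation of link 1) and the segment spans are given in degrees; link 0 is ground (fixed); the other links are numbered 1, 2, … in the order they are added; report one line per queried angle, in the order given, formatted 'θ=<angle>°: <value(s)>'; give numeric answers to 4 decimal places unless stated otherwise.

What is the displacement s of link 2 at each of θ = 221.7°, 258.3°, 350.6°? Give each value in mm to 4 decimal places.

segment 1 (0° to 41°, simple-harmonic, h = 25) is passed completely: s = 0.0000 + (25) = 25.0000
segment 2 (41° to 103.5°, uniform, h = 8) is passed completely: s = 25.0000 + (8) = 33.0000
segment 3 (103.5° to 214.1°, dwell): s unchanged at 33.0000
θ = 221.7° falls in segment 4 (214.1° to 240.1°, uniform, h = 17): β = 221.7 − 214.1 = 7.6°, B = 26°; Δs = 17·7.6/26 = 4.9692; s = 33.0000 + 4.9692 = 37.9692
segment 4 (214.1° to 240.1°, uniform, h = 17) is passed completely: s = 33.0000 + (17) = 50.0000
θ = 258.3° falls in segment 5 (240.1° to 360°, cycloidal, h = -50): β = 258.3 − 240.1 = 18.2°, B = 119.9°; Δs = -50·(0.1518 − sin(2π·0.1518)/(2π)) = -1.0994; s = 50.0000 − 1.0994 = 48.9006
θ = 350.6° falls in segment 5 (240.1° to 360°, cycloidal, h = -50): β = 350.6 − 240.1 = 110.5°, B = 119.9°; Δs = -50·(0.9216 − sin(2π·0.9216)/(2π)) = -49.8434; s = 50.0000 − 49.8434 = 0.1566

θ=221.7°: 37.9692
θ=258.3°: 48.9006
θ=350.6°: 0.1566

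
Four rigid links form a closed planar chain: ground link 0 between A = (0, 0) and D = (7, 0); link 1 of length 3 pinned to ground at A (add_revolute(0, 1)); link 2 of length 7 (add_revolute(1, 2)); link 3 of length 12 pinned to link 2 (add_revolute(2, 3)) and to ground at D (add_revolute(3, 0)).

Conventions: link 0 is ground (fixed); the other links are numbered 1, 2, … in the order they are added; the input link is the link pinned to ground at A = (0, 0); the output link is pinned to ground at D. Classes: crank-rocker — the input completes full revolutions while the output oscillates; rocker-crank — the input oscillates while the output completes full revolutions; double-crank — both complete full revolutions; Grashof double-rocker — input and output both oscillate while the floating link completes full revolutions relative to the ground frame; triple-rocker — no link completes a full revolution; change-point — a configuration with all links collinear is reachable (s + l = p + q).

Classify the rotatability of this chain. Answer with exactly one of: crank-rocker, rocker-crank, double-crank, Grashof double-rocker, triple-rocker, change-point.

lengths: ground=7, input=3, coupler=7, output=12
sorted: s=3 (shortest), l=12 (longest), p+q=14
s + l = 15 vs p + q = 14
s + l > p + q → non-Grashof → no link fully rotates → triple-rocker

triple-rocker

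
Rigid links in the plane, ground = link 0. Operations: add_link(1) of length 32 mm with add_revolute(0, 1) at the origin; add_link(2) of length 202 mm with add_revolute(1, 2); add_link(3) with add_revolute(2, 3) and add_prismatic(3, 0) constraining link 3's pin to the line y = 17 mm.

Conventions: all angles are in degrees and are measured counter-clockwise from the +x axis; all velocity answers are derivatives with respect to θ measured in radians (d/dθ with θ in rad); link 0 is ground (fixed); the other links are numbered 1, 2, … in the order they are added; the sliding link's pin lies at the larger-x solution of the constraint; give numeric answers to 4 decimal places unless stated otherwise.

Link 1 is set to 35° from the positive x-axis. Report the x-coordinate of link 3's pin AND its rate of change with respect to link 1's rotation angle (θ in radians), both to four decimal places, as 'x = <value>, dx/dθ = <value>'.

geometry: r = 32 mm, L = 202 mm, e = 17 mm
crank pin P = (r cos θ, r sin θ) = (26.212865, 18.354446)
h = r sin θ − e = 18.354446 − 17 = 1.354446
x = r cos θ + √(L² − h²) = 26.212865 + 201.995459 = 228.208324
dx/dθ = −r sin θ − h·r cos θ/√(L² − h²) (θ in radians; h = 1.354446) = -18.530212

x = 228.2083, dx/dθ = -18.5302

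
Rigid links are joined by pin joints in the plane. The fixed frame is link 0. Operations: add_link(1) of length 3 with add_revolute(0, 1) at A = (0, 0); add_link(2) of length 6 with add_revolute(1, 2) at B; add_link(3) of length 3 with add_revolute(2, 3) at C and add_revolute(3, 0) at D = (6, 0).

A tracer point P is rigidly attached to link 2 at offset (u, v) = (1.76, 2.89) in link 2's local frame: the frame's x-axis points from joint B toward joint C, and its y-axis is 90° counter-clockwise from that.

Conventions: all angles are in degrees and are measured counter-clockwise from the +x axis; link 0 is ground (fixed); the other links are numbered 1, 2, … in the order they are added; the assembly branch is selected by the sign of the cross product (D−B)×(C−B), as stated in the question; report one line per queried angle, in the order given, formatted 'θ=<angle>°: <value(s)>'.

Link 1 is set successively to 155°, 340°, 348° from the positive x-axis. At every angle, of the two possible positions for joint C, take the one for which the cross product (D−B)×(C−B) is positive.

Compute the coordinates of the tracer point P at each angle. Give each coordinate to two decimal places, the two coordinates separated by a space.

A=(0,0), D=(6.00,0)
θ=155°: B = A + 3.00·(cos155°, sin155°) = (-2.7189, 1.2679)
θ=155°: |BD| = 8.8106
θ=155°: circle(B,6.00) ∩ circle(D,3.00): a=5.9376, h=0.8634
θ=155°:   candidates: C₊=(3.2811,1.2679) cross=7.607; C₋=(3.0326,-0.4410) cross=-7.607
θ=155°:   branch + wants cross > 0 → take C=(3.2811,1.2679) (cross=7.607)
θ=155°: ex = (C−B)/|BC| = (1.0000,0.0000); ey = (-0.0000,1.0000)
θ=155°: P = B + 1.76·ex + 2.89·ey = (-0.9589,4.1579)
θ=340°: B = A + 3.00·(cos340°, sin340°) = (2.8191, -1.0261)
θ=340°: |BD| = 3.3423
θ=340°: circle(B,6.00) ∩ circle(D,3.00): a=5.7103, h=1.8419
θ=340°:   candidates: C₊=(7.6882,2.4799) cross=6.156; C₋=(8.8191,-1.0261) cross=-6.156
θ=340°:   branch + wants cross > 0 → take C=(7.6882,2.4799) (cross=6.156)
θ=340°: ex = (C−B)/|BC| = (0.8115,0.5843); ey = (-0.5843,0.8115)
θ=340°: P = B + 1.76·ex + 2.89·ey = (2.5586,2.3476)
θ=348°: B = A + 3.00·(cos348°, sin348°) = (2.9344, -0.6237)
θ=348°: |BD| = 3.1284
θ=348°: circle(B,6.00) ∩ circle(D,3.00): a=5.8795, h=1.1963
θ=348°:   candidates: C₊=(8.4574,1.7208) cross=3.742; C₋=(8.9344,-0.6237) cross=-3.742
θ=348°:   branch + wants cross > 0 → take C=(8.4574,1.7208) (cross=3.742)
θ=348°: ex = (C−B)/|BC| = (0.9205,0.3908); ey = (-0.3908,0.9205)
θ=348°: P = B + 1.76·ex + 2.89·ey = (3.4252,2.7242)

θ=155°: -0.96 4.16
θ=340°: 2.56 2.35
θ=348°: 3.43 2.72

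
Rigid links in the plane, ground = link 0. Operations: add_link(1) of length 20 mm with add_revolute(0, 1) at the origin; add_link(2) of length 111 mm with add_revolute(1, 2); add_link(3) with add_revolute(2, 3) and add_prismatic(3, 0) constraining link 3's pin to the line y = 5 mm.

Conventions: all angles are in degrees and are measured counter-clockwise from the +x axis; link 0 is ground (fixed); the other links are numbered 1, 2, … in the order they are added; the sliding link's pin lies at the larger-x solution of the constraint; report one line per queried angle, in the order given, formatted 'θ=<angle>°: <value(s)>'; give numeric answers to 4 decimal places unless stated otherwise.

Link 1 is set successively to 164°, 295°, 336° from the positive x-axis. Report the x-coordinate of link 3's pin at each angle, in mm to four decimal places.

geometry: r = 20 mm, L = 111 mm, e = 5 mm
θ=164°: crank pin P = (r cos θ, r sin θ) = (-19.225234, 5.512747)
θ=164°: h = r sin θ − e = 5.512747 − 5 = 0.512747
θ=164°: x = r cos θ + √(L² − h²) = -19.225234 + 110.998816 = 91.773582
θ=295°: crank pin P = (r cos θ, r sin θ) = (8.452365, -18.126156)
θ=295°: h = r sin θ − e = -18.126156 − 5 = -23.126156
θ=295°: x = r cos θ + √(L² − h²) = 8.452365 + 108.564179 = 117.016544
θ=336°: crank pin P = (r cos θ, r sin θ) = (18.270909, -8.134733)
θ=336°: h = r sin θ − e = -8.134733 − 5 = -13.134733
θ=336°: x = r cos θ + √(L² − h²) = 18.270909 + 110.220138 = 128.491047

θ=164°: 91.7736
θ=295°: 117.0165
θ=336°: 128.4910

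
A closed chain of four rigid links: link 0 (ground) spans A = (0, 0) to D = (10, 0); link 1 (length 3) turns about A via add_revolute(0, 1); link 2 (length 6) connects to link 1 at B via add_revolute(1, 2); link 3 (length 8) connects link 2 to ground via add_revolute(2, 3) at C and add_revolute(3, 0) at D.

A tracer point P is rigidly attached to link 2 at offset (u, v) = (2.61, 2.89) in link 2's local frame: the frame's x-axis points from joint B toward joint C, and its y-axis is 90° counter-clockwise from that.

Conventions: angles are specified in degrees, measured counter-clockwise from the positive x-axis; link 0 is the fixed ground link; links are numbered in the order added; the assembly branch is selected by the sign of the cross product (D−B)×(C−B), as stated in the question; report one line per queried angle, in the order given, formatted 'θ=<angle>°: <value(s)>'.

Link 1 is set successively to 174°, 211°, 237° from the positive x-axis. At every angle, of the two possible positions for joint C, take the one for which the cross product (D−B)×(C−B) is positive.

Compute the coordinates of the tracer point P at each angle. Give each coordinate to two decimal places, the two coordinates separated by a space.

A=(0,0), D=(10.00,0)
θ=174°: B = A + 3.00·(cos174°, sin174°) = (-2.9836, 0.3136)
θ=174°: |BD| = 12.9874
θ=174°: circle(B,6.00) ∩ circle(D,8.00): a=5.4157, h=2.5827
θ=174°:   candidates: C₊=(2.4929,2.7647) cross=33.542; C₋=(2.3682,-2.3991) cross=-33.542
θ=174°:   branch + wants cross > 0 → take C=(2.4929,2.7647) (cross=33.542)
θ=174°: ex = (C−B)/|BC| = (0.9127,0.4085); ey = (-0.4085,0.9127)
θ=174°: P = B + 2.61·ex + 2.89·ey = (-1.7819,4.0177)
θ=211°: B = A + 3.00·(cos211°, sin211°) = (-2.5715, -1.5451)
θ=211°: |BD| = 12.6661
θ=211°: circle(B,6.00) ∩ circle(D,8.00): a=5.2277, h=2.9446
θ=211°:   candidates: C₊=(2.2580,2.0152) cross=37.297; C₋=(2.9764,-3.8300) cross=-37.297
θ=211°:   branch + wants cross > 0 → take C=(2.2580,2.0152) (cross=37.297)
θ=211°: ex = (C−B)/|BC| = (0.8049,0.5934); ey = (-0.5934,0.8049)
θ=211°: P = B + 2.61·ex + 2.89·ey = (-2.1856,2.3298)
θ=237°: B = A + 3.00·(cos237°, sin237°) = (-1.6339, -2.5160)
θ=237°: |BD| = 11.9029
θ=237°: circle(B,6.00) ∩ circle(D,8.00): a=4.7752, h=3.6328
θ=237°:   candidates: C₊=(2.2655,2.0441) cross=43.240; C₋=(3.8013,-5.0573) cross=-43.240
θ=237°:   branch + wants cross > 0 → take C=(2.2655,2.0441) (cross=43.240)
θ=237°: ex = (C−B)/|BC| = (0.6499,0.7600); ey = (-0.7600,0.6499)
θ=237°: P = B + 2.61·ex + 2.89·ey = (-2.1341,1.3459)

θ=174°: -1.78 4.02
θ=211°: -2.19 2.33
θ=237°: -2.13 1.35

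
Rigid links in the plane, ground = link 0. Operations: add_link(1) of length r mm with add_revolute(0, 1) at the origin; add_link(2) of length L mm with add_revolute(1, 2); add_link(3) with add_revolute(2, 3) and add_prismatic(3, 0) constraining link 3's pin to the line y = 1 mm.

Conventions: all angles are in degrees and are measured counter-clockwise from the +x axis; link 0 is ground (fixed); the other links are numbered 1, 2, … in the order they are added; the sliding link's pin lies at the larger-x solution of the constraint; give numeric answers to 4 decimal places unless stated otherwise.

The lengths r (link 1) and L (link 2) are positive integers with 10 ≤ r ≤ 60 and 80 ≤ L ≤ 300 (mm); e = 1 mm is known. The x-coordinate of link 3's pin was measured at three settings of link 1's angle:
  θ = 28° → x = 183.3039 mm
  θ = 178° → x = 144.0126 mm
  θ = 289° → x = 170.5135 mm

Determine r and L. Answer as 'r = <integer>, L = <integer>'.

constraint per measurement: (x − r cos θ)² + (r sin θ − e)² = L²
subtracting the θ₁ and θ₂ equations cancels the r² and L² terms:
r = (x₁² − x₂²) / (2[(x₁cos θ₁ + e sin θ₁) − (x₂cos θ₂ + e sin θ₂)]) = 21.0000 → r = 21
L² = (x₁ − r cos θ₁)² + (r sin θ₁ − e)² = 27224.9970 → L = 165.0000 → L = 165
check at θ₃=289°: x = 170.5135 (printed 170.5135) ✓

r = 21, L = 165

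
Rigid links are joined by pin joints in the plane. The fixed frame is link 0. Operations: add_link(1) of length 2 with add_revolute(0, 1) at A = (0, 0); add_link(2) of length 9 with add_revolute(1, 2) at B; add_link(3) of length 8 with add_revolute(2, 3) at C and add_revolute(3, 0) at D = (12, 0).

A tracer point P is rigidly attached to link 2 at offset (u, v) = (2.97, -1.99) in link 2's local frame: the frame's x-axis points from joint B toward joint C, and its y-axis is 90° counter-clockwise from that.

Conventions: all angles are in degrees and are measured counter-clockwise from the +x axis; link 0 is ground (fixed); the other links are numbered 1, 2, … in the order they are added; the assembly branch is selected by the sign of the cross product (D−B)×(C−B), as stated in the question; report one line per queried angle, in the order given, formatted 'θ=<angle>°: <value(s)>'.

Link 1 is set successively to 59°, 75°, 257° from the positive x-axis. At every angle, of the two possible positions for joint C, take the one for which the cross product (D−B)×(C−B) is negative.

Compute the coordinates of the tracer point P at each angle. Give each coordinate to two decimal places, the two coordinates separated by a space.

A=(0,0), D=(12.00,0)
θ=59°: B = A + 2.00·(cos59°, sin59°) = (1.0301, 1.7143)
θ=59°: |BD| = 11.1031
θ=59°: circle(B,9.00) ∩ circle(D,8.00): a=6.3171, h=6.4105
θ=59°:   candidates: C₊=(8.2612,7.0726) cross=71.176; C₋=(6.2816,-5.5947) cross=-71.176
θ=59°:   branch - wants cross < 0 → take C=(6.2816,-5.5947) (cross=-71.176)
θ=59°: ex = (C−B)/|BC| = (0.5835,-0.8121); ey = (0.8121,0.5835)
θ=59°: P = B + 2.97·ex + -1.99·ey = (1.1470,-1.8588)
θ=75°: B = A + 2.00·(cos75°, sin75°) = (0.5176, 1.9319)
θ=75°: |BD| = 11.6437
θ=75°: circle(B,9.00) ∩ circle(D,8.00): a=6.5519, h=6.1703
θ=75°:   candidates: C₊=(8.0024,6.9296) cross=71.846; C₋=(5.9550,-5.2400) cross=-71.846
θ=75°:   branch - wants cross < 0 → take C=(5.9550,-5.2400) (cross=-71.846)
θ=75°: ex = (C−B)/|BC| = (0.6041,-0.7969); ey = (0.7969,0.6041)
θ=75°: P = B + 2.97·ex + -1.99·ey = (0.7262,-1.6371)
θ=257°: B = A + 2.00·(cos257°, sin257°) = (-0.4499, -1.9487)
θ=257°: |BD| = 12.6015
θ=257°: circle(B,9.00) ∩ circle(D,8.00): a=6.9753, h=5.6873
θ=257°:   candidates: C₊=(5.5620,4.7488) cross=71.669; C₋=(7.3210,-6.4890) cross=-71.669
θ=257°:   branch - wants cross < 0 → take C=(7.3210,-6.4890) (cross=-71.669)
θ=257°: ex = (C−B)/|BC| = (0.8634,-0.5045); ey = (0.5045,0.8634)
θ=257°: P = B + 2.97·ex + -1.99·ey = (1.1106,-5.1652)

θ=59°: 1.15 -1.86
θ=75°: 0.73 -1.64
θ=257°: 1.11 -5.17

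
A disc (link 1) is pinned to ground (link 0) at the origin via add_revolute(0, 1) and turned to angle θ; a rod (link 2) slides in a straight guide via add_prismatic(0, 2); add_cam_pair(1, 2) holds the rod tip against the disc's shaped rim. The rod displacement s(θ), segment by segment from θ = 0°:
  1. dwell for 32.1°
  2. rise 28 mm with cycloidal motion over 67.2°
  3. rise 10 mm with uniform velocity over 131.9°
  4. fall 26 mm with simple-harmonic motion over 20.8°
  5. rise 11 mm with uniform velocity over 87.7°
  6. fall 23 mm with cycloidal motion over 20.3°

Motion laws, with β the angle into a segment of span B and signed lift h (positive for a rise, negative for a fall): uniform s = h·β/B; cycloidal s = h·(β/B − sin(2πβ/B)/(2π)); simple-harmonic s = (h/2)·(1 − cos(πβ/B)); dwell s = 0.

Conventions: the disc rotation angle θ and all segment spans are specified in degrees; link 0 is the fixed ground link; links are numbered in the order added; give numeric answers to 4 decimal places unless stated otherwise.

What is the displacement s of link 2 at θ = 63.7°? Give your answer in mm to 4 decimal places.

segment 1 (0° to 32.1°, dwell): s unchanged at 0.0000
θ = 63.7° falls in segment 2 (32.1° to 99.3°, cycloidal, h = 28): β = 63.7 − 32.1 = 31.6°, B = 67.2°; Δs = 28·(0.4702 − sin(2π·0.4702)/(2π)) = 12.3382; s = 0.0000 + 12.3382 = 12.3382

12.3382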